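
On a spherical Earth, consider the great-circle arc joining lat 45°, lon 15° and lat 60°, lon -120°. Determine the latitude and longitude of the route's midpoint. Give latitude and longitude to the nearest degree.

From cos δ = sin φ₁ sin φ₂ + cos φ₁ cos φ₂ cos Δλ, the central angle is δ ≈ 1.200 rad (68.8°).
Interpolate at f = 1/2 with slerp weights a = sin((1−f)δ)/sin δ ≈ 0.606, b = sin(fδ)/sin δ ≈ 0.606.
p = a·p₁ + b·p₂ ≈ (0.262, -0.151, 0.953); φ = arcsin(p_z) ≈ 72.37°, λ = atan2(p_y, p_x) ≈ -30.00°.

≈ lat 72°, lon -30°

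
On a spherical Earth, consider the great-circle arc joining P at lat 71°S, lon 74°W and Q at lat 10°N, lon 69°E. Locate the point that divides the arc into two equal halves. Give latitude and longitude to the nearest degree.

Convert each endpoint to a unit vector on the sphere (x = cos φ cos λ, y = cos φ sin λ, z = sin φ).
The central angle between the endpoints is δ = arccos(p₁·p₂) ≈ 2.005 rad (114.9°).
Interpolate at f = 1/2 with slerp weights a = sin((1−f)δ)/sin δ ≈ 0.929, b = sin(fδ)/sin δ ≈ 0.929.
p = a·p₁ + b·p₂ ≈ (0.411, 0.563, -0.717); φ = arcsin(p_z) ≈ -45.79°, λ = atan2(p_y, p_x) ≈ 53.87°.

≈ lat 46°S, lon 54°E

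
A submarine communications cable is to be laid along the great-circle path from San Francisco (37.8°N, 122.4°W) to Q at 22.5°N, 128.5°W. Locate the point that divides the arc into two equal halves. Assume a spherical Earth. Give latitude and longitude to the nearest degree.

≈ 30°N, 126°W

Write both endpoints as unit vectors p₁, p₂ with components (cos φ cos λ, cos φ sin λ, sin φ).
The central angle between the endpoints is δ = arccos(p₁·p₂) ≈ 0.282 rad (16.2°).
Interpolate at f = 1/2 with slerp weights a = sin((1−f)δ)/sin δ ≈ 0.505, b = sin(fδ)/sin δ ≈ 0.505.
p = a·p₁ + b·p₂ ≈ (-0.504, -0.702, 0.503); φ = arcsin(p_z) ≈ 30.19°, λ = atan2(p_y, p_x) ≈ -125.69°.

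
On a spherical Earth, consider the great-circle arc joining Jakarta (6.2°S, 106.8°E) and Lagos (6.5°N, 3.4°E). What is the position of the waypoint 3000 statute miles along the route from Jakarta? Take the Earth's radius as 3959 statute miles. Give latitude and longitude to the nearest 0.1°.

≈ (1.0°S, 63.6°E)

The haversine formula gives a central angle δ ≈ 1.814 rad (104.0°) between the endpoints. The total great-circle distance is δ·R ≈ 1.814 × 3959 ≈ 7183 mi, so the target fraction is f = 3000/7183 ≈ 0.418.
Interpolate at f ≈ 0.418 with slerp weights a = sin((1−f)δ)/sin δ ≈ 0.897, b = sin(fδ)/sin δ ≈ 0.708.
p = a·p₁ + b·p₂ ≈ (0.445, 0.896, -0.017); φ = arcsin(p_z) ≈ -0.96°, λ = atan2(p_y, p_x) ≈ 63.60°.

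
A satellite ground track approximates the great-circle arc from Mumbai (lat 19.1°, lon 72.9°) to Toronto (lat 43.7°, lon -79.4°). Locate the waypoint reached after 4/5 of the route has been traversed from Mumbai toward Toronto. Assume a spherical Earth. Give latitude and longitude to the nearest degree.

≈ lat 62°, lon -57°

Convert each endpoint to a unit vector on the sphere (x = cos φ cos λ, y = cos φ sin λ, z = sin φ).
The central angle between the endpoints is δ = arccos(p₁·p₂) ≈ 1.959 rad (112.3°).
Interpolate at f = 4/5 with slerp weights a = sin((1−f)δ)/sin δ ≈ 0.413, b = sin(fδ)/sin δ ≈ 1.081.
p = a·p₁ + b·p₂ ≈ (0.258, -0.395, 0.882); φ = arcsin(p_z) ≈ 61.83°, λ = atan2(p_y, p_x) ≈ -56.82°.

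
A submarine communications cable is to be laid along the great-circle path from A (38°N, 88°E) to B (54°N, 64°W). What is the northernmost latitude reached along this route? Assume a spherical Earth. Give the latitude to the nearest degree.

≈ 77°N

The great circle lies in the plane with unit normal n̂ = (p₁ × p₂)/|p₁ × p₂|.
Here n̂_z ≈ -0.218; the vertex latitude is φ_max = arccos|n̂_z| ≈ 77.4°.
Check via Clairaut: cos φ_max = |cos φ₁| · sin C = cos(38.0°)·sin(16.1°) ≈ 0.218, again giving ≈ 77.4°.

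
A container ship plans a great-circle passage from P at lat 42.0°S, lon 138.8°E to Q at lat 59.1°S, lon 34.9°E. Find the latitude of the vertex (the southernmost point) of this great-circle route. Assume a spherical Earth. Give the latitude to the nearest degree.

The great circle lies in the plane with unit normal n̂ = (p₁ × p₂)/|p₁ × p₂|.
Here n̂_z ≈ -0.423; the vertex latitude is φ_max = arccos|n̂_z| ≈ 65.0°.

≈ 65°S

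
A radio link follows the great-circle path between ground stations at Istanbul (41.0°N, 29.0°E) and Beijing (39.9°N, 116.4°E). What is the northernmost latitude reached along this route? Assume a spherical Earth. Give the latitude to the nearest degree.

The great circle lies in the plane with unit normal n̂ = (p₁ × p₂)/|p₁ × p₂|.
Here n̂_z ≈ +0.647; the vertex latitude is φ_max = arccos|n̂_z| ≈ 49.7°.
Check via Clairaut: cos φ_max = |cos φ₁| · sin C = cos(41.0°)·sin(59.0°) ≈ 0.647, again giving ≈ 49.7°.

≈ 50°N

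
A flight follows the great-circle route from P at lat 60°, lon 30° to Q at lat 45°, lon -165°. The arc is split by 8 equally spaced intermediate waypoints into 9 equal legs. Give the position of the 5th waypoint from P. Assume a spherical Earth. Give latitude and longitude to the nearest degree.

≈ lat 77°, lon 176°

Write both endpoints as unit vectors p₁, p₂ with components (cos φ cos λ, cos φ sin λ, sin φ).
The central angle between the endpoints is δ = arccos(p₁·p₂) ≈ 1.297 rad (74.3°).
Interpolate at f = 5/9 with slerp weights a = sin((1−f)δ)/sin δ ≈ 0.566, b = sin(fδ)/sin δ ≈ 0.685.
p = a·p₁ + b·p₂ ≈ (-0.223, 0.016, 0.975); φ = arcsin(p_z) ≈ 77.09°, λ = atan2(p_y, p_x) ≈ 175.87°.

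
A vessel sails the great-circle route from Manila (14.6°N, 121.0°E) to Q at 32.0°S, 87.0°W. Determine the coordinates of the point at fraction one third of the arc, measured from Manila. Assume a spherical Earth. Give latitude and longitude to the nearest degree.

≈ 18°S, 159°E

Write both endpoints as unit vectors p₁, p₂ with components (cos φ cos λ, cos φ sin λ, sin φ).
The central angle between the endpoints is δ = arccos(p₁·p₂) ≈ 2.603 rad (149.1°).
Interpolate at f = 1/3 with slerp weights a = sin((1−f)δ)/sin δ ≈ 1.922, b = sin(fδ)/sin δ ≈ 1.486.
p = a·p₁ + b·p₂ ≈ (-0.892, 0.336, -0.303); φ = arcsin(p_z) ≈ -17.63°, λ = atan2(p_y, p_x) ≈ 159.37°.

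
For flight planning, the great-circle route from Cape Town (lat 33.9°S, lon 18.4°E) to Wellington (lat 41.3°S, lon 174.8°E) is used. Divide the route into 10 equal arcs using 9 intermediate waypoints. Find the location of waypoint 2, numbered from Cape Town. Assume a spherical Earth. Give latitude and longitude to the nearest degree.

From cos δ = sin φ₁ sin φ₂ + cos φ₁ cos φ₂ cos Δλ, the central angle is δ ≈ 1.776 rad (101.7°).
Interpolate at f = 2/10 with slerp weights a = sin((1−f)δ)/sin δ ≈ 1.010, b = sin(fδ)/sin δ ≈ 0.355.
p = a·p₁ + b·p₂ ≈ (0.530, 0.289, -0.798); φ = arcsin(p_z) ≈ -52.90°, λ = atan2(p_y, p_x) ≈ 28.60°.

≈ lat 53°S, lon 29°E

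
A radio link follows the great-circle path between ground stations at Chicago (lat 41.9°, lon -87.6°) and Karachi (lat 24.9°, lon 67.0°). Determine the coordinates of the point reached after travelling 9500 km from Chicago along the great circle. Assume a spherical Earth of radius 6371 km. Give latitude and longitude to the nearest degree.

≈ lat 47°, lon 56°

Convert each endpoint to a unit vector on the sphere (x = cos φ cos λ, y = cos φ sin λ, z = sin φ).
The central angle between the endpoints is δ = arccos(p₁·p₂) ≈ 1.906 rad (109.2°). The total great-circle distance is δ·R ≈ 1.906 × 6371 ≈ 12141 km, so the target fraction is f = 9500/12141 ≈ 0.782.
Interpolate at f ≈ 0.782 with slerp weights a = sin((1−f)δ)/sin δ ≈ 0.426, b = sin(fδ)/sin δ ≈ 1.055.
p = a·p₁ + b·p₂ ≈ (0.387, 0.564, 0.729); φ = arcsin(p_z) ≈ 46.82°, λ = atan2(p_y, p_x) ≈ 55.52°.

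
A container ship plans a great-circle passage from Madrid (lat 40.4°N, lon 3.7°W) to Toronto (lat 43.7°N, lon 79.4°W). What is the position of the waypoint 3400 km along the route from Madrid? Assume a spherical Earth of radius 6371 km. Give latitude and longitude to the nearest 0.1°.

Write both endpoints as unit vectors p₁, p₂ with components (cos φ cos λ, cos φ sin λ, sin φ).
The central angle between the endpoints is δ = arccos(p₁·p₂) ≈ 0.947 rad (54.3°). The total great-circle distance is δ·R ≈ 0.947 × 6371 ≈ 6036 km, so the target fraction is f = 3400/6036 ≈ 0.563.
Interpolate at f ≈ 0.563 with slerp weights a = sin((1−f)δ)/sin δ ≈ 0.495, b = sin(fδ)/sin δ ≈ 0.627.
p = a·p₁ + b·p₂ ≈ (0.460, -0.470, 0.754); φ = arcsin(p_z) ≈ 48.92°, λ = atan2(p_y, p_x) ≈ -45.61°.

≈ lat 48.9°N, lon 45.6°W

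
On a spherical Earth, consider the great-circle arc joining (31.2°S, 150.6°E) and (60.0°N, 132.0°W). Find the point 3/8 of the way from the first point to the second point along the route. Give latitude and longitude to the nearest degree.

≈ (6°N, 171°E)

Write both endpoints as unit vectors p₁, p₂ with components (cos φ cos λ, cos φ sin λ, sin φ).
The central angle between the endpoints is δ = arccos(p₁·p₂) ≈ 1.934 rad (110.8°).
Interpolate at f = 3/8 with slerp weights a = sin((1−f)δ)/sin δ ≈ 1.000, b = sin(fδ)/sin δ ≈ 0.710.
p = a·p₁ + b·p₂ ≈ (-0.983, 0.156, 0.096); φ = arcsin(p_z) ≈ 5.53°, λ = atan2(p_y, p_x) ≈ 170.96°.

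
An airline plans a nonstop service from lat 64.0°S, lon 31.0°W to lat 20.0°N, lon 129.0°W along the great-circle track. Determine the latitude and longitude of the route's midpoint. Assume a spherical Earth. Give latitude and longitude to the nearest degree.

Write both endpoints as unit vectors p₁, p₂ with components (cos φ cos λ, cos φ sin λ, sin φ).
The central angle between the endpoints is δ = arccos(p₁·p₂) ≈ 1.944 rad (111.4°).
Interpolate at f = 1/2 with slerp weights a = sin((1−f)δ)/sin δ ≈ 0.887, b = sin(fδ)/sin δ ≈ 0.887.
p = a·p₁ + b·p₂ ≈ (-0.191, -0.848, -0.494); φ = arcsin(p_z) ≈ -29.60°, λ = atan2(p_y, p_x) ≈ -102.71°.

≈ lat 30°S, lon 103°W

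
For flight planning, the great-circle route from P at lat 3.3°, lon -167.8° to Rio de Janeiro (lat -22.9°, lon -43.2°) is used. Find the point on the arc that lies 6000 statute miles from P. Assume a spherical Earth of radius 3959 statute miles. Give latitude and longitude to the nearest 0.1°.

From cos δ = sin φ₁ sin φ₂ + cos φ₁ cos φ₂ cos Δλ, the central angle is δ ≈ 2.147 rad (123.0°). The total great-circle distance is δ·R ≈ 2.147 × 3959 ≈ 8499 mi, so the target fraction is f = 6000/8499 ≈ 0.706.
Interpolate at f ≈ 0.706 with slerp weights a = sin((1−f)δ)/sin δ ≈ 0.704, b = sin(fδ)/sin δ ≈ 1.191.
p = a·p₁ + b·p₂ ≈ (0.113, -0.899, -0.423); φ = arcsin(p_z) ≈ -25.01°, λ = atan2(p_y, p_x) ≈ -82.85°.

≈ lat -25.0°, lon -82.8°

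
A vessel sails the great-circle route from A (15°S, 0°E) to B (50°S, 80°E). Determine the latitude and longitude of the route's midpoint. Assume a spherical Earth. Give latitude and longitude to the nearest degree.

Write both endpoints as unit vectors p₁, p₂ with components (cos φ cos λ, cos φ sin λ, sin φ).
The central angle between the endpoints is δ = arccos(p₁·p₂) ≈ 1.260 rad (72.2°).
Interpolate at f = 1/2 with slerp weights a = sin((1−f)δ)/sin δ ≈ 0.619, b = sin(fδ)/sin δ ≈ 0.619.
p = a·p₁ + b·p₂ ≈ (0.667, 0.392, -0.634); φ = arcsin(p_z) ≈ -39.35°, λ = atan2(p_y, p_x) ≈ 30.43°.

≈ (39°S, 30°E)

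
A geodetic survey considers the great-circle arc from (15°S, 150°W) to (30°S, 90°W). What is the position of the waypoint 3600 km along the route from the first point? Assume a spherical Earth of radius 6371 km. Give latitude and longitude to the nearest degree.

The haversine formula gives a central angle δ ≈ 0.991 rad (56.8°) between the endpoints. The total great-circle distance is δ·R ≈ 0.991 × 6371 ≈ 6315 km, so the target fraction is f = 3600/6315 ≈ 0.570.
Interpolate at f ≈ 0.570 with slerp weights a = sin((1−f)δ)/sin δ ≈ 0.494, b = sin(fδ)/sin δ ≈ 0.640.
p = a·p₁ + b·p₂ ≈ (-0.413, -0.793, -0.448); φ = arcsin(p_z) ≈ -26.61°, λ = atan2(p_y, p_x) ≈ -117.53°.

≈ (27°S, 118°W)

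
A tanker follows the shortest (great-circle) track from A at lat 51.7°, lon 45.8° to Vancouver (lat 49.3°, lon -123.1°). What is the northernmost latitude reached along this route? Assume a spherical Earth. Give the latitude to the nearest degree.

The great circle lies in the plane with unit normal n̂ = (p₁ × p₂)/|p₁ × p₂|.
Here n̂_z ≈ -0.079; the vertex latitude is φ_max = arccos|n̂_z| ≈ 85.4°.
Check via Clairaut: cos φ_max = |cos φ₁| · sin C = cos(51.7°)·sin(7.4°) ≈ 0.079, again giving ≈ 85.4°.

≈ 85°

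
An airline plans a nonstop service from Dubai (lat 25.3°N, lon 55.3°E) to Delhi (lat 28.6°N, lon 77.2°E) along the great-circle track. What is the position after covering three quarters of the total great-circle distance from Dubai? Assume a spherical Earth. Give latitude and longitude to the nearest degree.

≈ lat 28°N, lon 72°E

Convert each endpoint to a unit vector on the sphere (x = cos φ cos λ, y = cos φ sin λ, z = sin φ).
The central angle between the endpoints is δ = arccos(p₁·p₂) ≈ 0.345 rad (19.8°).
Interpolate at f = 3/4 with slerp weights a = sin((1−f)δ)/sin δ ≈ 0.255, b = sin(fδ)/sin δ ≈ 0.757.
p = a·p₁ + b·p₂ ≈ (0.278, 0.837, 0.471); φ = arcsin(p_z) ≈ 28.10°, λ = atan2(p_y, p_x) ≈ 71.61°.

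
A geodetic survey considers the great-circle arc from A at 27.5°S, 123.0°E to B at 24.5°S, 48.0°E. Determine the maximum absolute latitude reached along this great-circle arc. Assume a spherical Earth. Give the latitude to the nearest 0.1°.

The great circle lies in the plane with unit normal n̂ = (p₁ × p₂)/|p₁ × p₂|.
Here n̂_z ≈ -0.851; the vertex latitude is φ_max = arccos|n̂_z| ≈ 31.7°.
Check via Clairaut: cos φ_max = |cos φ₁| · sin C = cos(27.5°)·sin(106.4°) ≈ 0.851, again giving ≈ 31.7°.

≈ 31.7°S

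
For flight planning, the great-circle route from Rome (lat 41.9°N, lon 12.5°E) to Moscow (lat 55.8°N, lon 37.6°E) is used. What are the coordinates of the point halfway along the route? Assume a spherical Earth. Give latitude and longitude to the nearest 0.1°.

≈ lat 49.5°N, lon 23.3°E

From cos δ = sin φ₁ sin φ₂ + cos φ₁ cos φ₂ cos Δλ, the central angle is δ ≈ 0.373 rad (21.4°).
Interpolate at f = 1/2 with slerp weights a = sin((1−f)δ)/sin δ ≈ 0.509, b = sin(fδ)/sin δ ≈ 0.509.
p = a·p₁ + b·p₂ ≈ (0.596, 0.256, 0.761); φ = arcsin(p_z) ≈ 49.52°, λ = atan2(p_y, p_x) ≈ 23.27°.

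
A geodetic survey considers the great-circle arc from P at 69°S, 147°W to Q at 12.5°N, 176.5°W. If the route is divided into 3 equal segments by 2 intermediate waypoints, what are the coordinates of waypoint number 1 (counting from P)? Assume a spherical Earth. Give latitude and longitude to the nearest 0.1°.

The haversine formula gives a central angle δ ≈ 1.468 rad (84.1°) between the endpoints.
Interpolate at f = 1/3 with slerp weights a = sin((1−f)δ)/sin δ ≈ 0.834, b = sin(fδ)/sin δ ≈ 0.473.
p = a·p₁ + b·p₂ ≈ (-0.711, -0.191, -0.677); φ = arcsin(p_z) ≈ -42.57°, λ = atan2(p_y, p_x) ≈ -164.97°.

≈ 42.6°S, 165.0°W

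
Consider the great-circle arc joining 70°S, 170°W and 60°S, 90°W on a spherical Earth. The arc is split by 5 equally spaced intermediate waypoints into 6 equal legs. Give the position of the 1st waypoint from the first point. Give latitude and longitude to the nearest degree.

≈ 72°S, 154°W

Write both endpoints as unit vectors p₁, p₂ with components (cos φ cos λ, cos φ sin λ, sin φ).
The central angle between the endpoints is δ = arccos(p₁·p₂) ≈ 0.567 rad (32.5°).
Interpolate at f = 1/6 with slerp weights a = sin((1−f)δ)/sin δ ≈ 0.847, b = sin(fδ)/sin δ ≈ 0.176.
p = a·p₁ + b·p₂ ≈ (-0.285, -0.138, -0.948); φ = arcsin(p_z) ≈ -71.51°, λ = atan2(p_y, p_x) ≈ -154.17°.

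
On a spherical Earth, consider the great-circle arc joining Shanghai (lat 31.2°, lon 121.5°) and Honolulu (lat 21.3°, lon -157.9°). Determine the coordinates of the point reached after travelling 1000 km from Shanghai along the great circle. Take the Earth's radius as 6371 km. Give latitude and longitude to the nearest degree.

Write both endpoints as unit vectors p₁, p₂ with components (cos φ cos λ, cos φ sin λ, sin φ).
The central angle between the endpoints is δ = arccos(p₁·p₂) ≈ 1.247 rad (71.4°). The total great-circle distance is δ·R ≈ 1.247 × 6371 ≈ 7944 km, so the target fraction is f = 1000/7944 ≈ 0.126.
Interpolate at f ≈ 0.126 with slerp weights a = sin((1−f)δ)/sin δ ≈ 0.935, b = sin(fδ)/sin δ ≈ 0.165.
p = a·p₁ + b·p₂ ≈ (-0.560, 0.624, 0.544); φ = arcsin(p_z) ≈ 32.98°, λ = atan2(p_y, p_x) ≈ 131.91°.

≈ lat 33°, lon 132°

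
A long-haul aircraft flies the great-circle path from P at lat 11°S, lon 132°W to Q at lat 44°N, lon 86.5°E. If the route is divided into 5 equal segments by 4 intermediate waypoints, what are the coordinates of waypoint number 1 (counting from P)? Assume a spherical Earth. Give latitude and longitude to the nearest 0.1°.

≈ lat 10.2°N, lon 148.3°W

Write both endpoints as unit vectors p₁, p₂ with components (cos φ cos λ, cos φ sin λ, sin φ).
The central angle between the endpoints is δ = arccos(p₁·p₂) ≈ 2.326 rad (133.2°).
Interpolate at f = 1/5 with slerp weights a = sin((1−f)δ)/sin δ ≈ 1.316, b = sin(fδ)/sin δ ≈ 0.616.
p = a·p₁ + b·p₂ ≈ (-0.837, -0.518, 0.177); φ = arcsin(p_z) ≈ 10.18°, λ = atan2(p_y, p_x) ≈ -148.27°.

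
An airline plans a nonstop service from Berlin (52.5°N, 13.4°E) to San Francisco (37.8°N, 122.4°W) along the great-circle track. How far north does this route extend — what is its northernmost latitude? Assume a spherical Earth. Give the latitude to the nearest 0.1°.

≈ 70.2°N

The great circle lies in the plane with unit normal n̂ = (p₁ × p₂)/|p₁ × p₂|.
Here n̂_z ≈ -0.339; the vertex latitude is φ_max = arccos|n̂_z| ≈ 70.2°.
Check via Clairaut: cos φ_max = |cos φ₁| · sin C = cos(52.5°)·sin(33.8°) ≈ 0.339, again giving ≈ 70.2°.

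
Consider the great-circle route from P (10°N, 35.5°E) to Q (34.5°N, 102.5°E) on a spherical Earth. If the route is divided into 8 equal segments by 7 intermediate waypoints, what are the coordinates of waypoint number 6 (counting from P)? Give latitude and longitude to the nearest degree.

Write both endpoints as unit vectors p₁, p₂ with components (cos φ cos λ, cos φ sin λ, sin φ).
The central angle between the endpoints is δ = arccos(p₁·p₂) ≈ 1.142 rad (65.5°).
Interpolate at f = 6/8 with slerp weights a = sin((1−f)δ)/sin δ ≈ 0.310, b = sin(fδ)/sin δ ≈ 0.831.
p = a·p₁ + b·p₂ ≈ (0.100, 0.846, 0.524); φ = arcsin(p_z) ≈ 31.63°, λ = atan2(p_y, p_x) ≈ 83.25°.

≈ (32°N, 83°E)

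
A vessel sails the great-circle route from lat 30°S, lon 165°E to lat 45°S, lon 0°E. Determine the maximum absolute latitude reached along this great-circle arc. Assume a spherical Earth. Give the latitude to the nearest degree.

≈ 81°S

The great circle lies in the plane with unit normal n̂ = (p₁ × p₂)/|p₁ × p₂|.
Here n̂_z ≈ -0.163; the vertex latitude is φ_max = arccos|n̂_z| ≈ 80.6°.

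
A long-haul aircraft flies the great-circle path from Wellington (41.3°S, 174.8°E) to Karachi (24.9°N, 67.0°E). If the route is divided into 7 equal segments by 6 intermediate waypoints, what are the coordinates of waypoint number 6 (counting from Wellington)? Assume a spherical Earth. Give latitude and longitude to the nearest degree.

From cos δ = sin φ₁ sin φ₂ + cos φ₁ cos φ₂ cos Δλ, the central angle is δ ≈ 2.079 rad (119.1°).
Interpolate at f = 6/7 with slerp weights a = sin((1−f)δ)/sin δ ≈ 0.335, b = sin(fδ)/sin δ ≈ 1.119.
p = a·p₁ + b·p₂ ≈ (0.146, 0.957, 0.250); φ = arcsin(p_z) ≈ 14.49°, λ = atan2(p_y, p_x) ≈ 81.32°.

≈ 14°N, 81°E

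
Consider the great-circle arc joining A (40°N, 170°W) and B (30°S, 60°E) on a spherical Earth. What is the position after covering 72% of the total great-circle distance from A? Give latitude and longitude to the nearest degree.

Convert each endpoint to a unit vector on the sphere (x = cos φ cos λ, y = cos φ sin λ, z = sin φ).
The central angle between the endpoints is δ = arccos(p₁·p₂) ≈ 2.416 rad (138.4°).
Interpolate at f = 0.72 with slerp weights a = sin((1−f)δ)/sin δ ≈ 0.943, b = sin(fδ)/sin δ ≈ 1.485.
p = a·p₁ + b·p₂ ≈ (-0.068, 0.988, -0.136); φ = arcsin(p_z) ≈ -7.84°, λ = atan2(p_y, p_x) ≈ 93.95°.

≈ (8°S, 94°E)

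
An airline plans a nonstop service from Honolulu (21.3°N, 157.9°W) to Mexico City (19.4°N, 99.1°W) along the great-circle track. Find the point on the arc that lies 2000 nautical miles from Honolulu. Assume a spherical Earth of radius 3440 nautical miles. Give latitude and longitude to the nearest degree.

Write both endpoints as unit vectors p₁, p₂ with components (cos φ cos λ, cos φ sin λ, sin φ).
The central angle between the endpoints is δ = arccos(p₁·p₂) ≈ 0.957 rad (54.8°). The total great-circle distance is δ·R ≈ 0.957 × 3440 ≈ 3292 nmi, so the target fraction is f = 2000/3292 ≈ 0.607.
Interpolate at f ≈ 0.607 with slerp weights a = sin((1−f)δ)/sin δ ≈ 0.449, b = sin(fδ)/sin δ ≈ 0.672.
p = a·p₁ + b·p₂ ≈ (-0.488, -0.783, 0.386); φ = arcsin(p_z) ≈ 22.72°, λ = atan2(p_y, p_x) ≈ -121.92°.

≈ 23°N, 122°W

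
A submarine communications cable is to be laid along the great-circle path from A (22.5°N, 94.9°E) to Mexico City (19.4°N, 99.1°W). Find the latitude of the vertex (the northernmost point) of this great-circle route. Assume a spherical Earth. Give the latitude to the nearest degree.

≈ 72°N

The great circle lies in the plane with unit normal n̂ = (p₁ × p₂)/|p₁ × p₂|.
Here n̂_z ≈ +0.303; the vertex latitude is φ_max = arccos|n̂_z| ≈ 72.4°.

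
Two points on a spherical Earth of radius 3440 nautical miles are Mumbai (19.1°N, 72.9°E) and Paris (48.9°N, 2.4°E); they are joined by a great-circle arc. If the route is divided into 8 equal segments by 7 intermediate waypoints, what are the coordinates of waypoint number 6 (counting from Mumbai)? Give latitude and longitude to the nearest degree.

≈ (46°N, 25°E)

Convert each endpoint to a unit vector on the sphere (x = cos φ cos λ, y = cos φ sin λ, z = sin φ).
The central angle between the endpoints is δ = arccos(p₁·p₂) ≈ 1.100 rad (63.0°).
Interpolate at f = 6/8 with slerp weights a = sin((1−f)δ)/sin δ ≈ 0.305, b = sin(fδ)/sin δ ≈ 0.824.
p = a·p₁ + b·p₂ ≈ (0.626, 0.298, 0.721); φ = arcsin(p_z) ≈ 46.12°, λ = atan2(p_y, p_x) ≈ 25.45°.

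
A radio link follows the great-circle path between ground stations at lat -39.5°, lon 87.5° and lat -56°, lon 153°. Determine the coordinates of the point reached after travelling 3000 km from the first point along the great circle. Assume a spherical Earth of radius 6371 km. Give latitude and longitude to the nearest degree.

From cos δ = sin φ₁ sin φ₂ + cos φ₁ cos φ₂ cos Δλ, the central angle is δ ≈ 0.787 rad (45.1°). The total great-circle distance is δ·R ≈ 0.787 × 6371 ≈ 5011 km, so the target fraction is f = 3000/5011 ≈ 0.599.
Interpolate at f ≈ 0.599 with slerp weights a = sin((1−f)δ)/sin δ ≈ 0.439, b = sin(fδ)/sin δ ≈ 0.641.
p = a·p₁ + b·p₂ ≈ (-0.305, 0.501, -0.810); φ = arcsin(p_z) ≈ -54.12°, λ = atan2(p_y, p_x) ≈ 121.30°.

≈ lat -54°, lon 121°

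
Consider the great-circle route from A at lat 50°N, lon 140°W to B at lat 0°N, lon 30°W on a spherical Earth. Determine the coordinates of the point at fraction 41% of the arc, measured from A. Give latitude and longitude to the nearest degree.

Write both endpoints as unit vectors p₁, p₂ with components (cos φ cos λ, cos φ sin λ, sin φ).
The central angle between the endpoints is δ = arccos(p₁·p₂) ≈ 1.792 rad (102.7°).
Interpolate at f = 0.41 with slerp weights a = sin((1−f)δ)/sin δ ≈ 0.893, b = sin(fδ)/sin δ ≈ 0.687.
p = a·p₁ + b·p₂ ≈ (0.156, -0.713, 0.684); φ = arcsin(p_z) ≈ 43.16°, λ = atan2(p_y, p_x) ≈ -77.69°.

≈ lat 43°N, lon 78°W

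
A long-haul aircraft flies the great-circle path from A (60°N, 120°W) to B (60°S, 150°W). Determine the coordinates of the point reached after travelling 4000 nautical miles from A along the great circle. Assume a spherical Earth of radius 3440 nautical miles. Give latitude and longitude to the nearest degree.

≈ (5°S, 136°W)

Write both endpoints as unit vectors p₁, p₂ with components (cos φ cos λ, cos φ sin λ, sin φ).
The central angle between the endpoints is δ = arccos(p₁·p₂) ≈ 2.134 rad (122.2°). The total great-circle distance is δ·R ≈ 2.134 × 3440 ≈ 7339 nmi, so the target fraction is f = 4000/7339 ≈ 0.545.
Interpolate at f ≈ 0.545 with slerp weights a = sin((1−f)δ)/sin δ ≈ 0.976, b = sin(fδ)/sin δ ≈ 1.085.
p = a·p₁ + b·p₂ ≈ (-0.714, -0.694, -0.095); φ = arcsin(p_z) ≈ -5.44°, λ = atan2(p_y, p_x) ≈ -135.82°.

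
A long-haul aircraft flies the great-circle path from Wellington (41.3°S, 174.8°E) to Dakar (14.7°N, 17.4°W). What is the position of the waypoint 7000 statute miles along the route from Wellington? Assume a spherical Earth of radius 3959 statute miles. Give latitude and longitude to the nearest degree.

≈ 32°S, 35°W

Convert each endpoint to a unit vector on the sphere (x = cos φ cos λ, y = cos φ sin λ, z = sin φ).
The central angle between the endpoints is δ = arccos(p₁·p₂) ≈ 2.642 rad (151.4°). The total great-circle distance is δ·R ≈ 2.642 × 3959 ≈ 10459 mi, so the target fraction is f = 7000/10459 ≈ 0.669.
Interpolate at f ≈ 0.669 with slerp weights a = sin((1−f)δ)/sin δ ≈ 1.600, b = sin(fδ)/sin δ ≈ 2.047.
p = a·p₁ + b·p₂ ≈ (0.692, -0.483, -0.537); φ = arcsin(p_z) ≈ -32.47°, λ = atan2(p_y, p_x) ≈ -34.93°.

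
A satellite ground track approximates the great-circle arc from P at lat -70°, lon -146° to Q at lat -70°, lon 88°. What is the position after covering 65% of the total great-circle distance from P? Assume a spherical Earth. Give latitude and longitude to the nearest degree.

Convert each endpoint to a unit vector on the sphere (x = cos φ cos λ, y = cos φ sin λ, z = sin φ).
The central angle between the endpoints is δ = arccos(p₁·p₂) ≈ 0.619 rad (35.5°).
Interpolate at f = 0.65 with slerp weights a = sin((1−f)δ)/sin δ ≈ 0.371, b = sin(fδ)/sin δ ≈ 0.675.
p = a·p₁ + b·p₂ ≈ (-0.097, 0.160, -0.982); φ = arcsin(p_z) ≈ -79.22°, λ = atan2(p_y, p_x) ≈ 121.25°.

≈ lat -79°, lon 121°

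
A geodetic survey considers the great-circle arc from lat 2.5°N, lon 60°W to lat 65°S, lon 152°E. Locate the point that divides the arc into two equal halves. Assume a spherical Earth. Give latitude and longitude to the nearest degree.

≈ lat 52°S, lon 79°W

Convert each endpoint to a unit vector on the sphere (x = cos φ cos λ, y = cos φ sin λ, z = sin φ).
The central angle between the endpoints is δ = arccos(p₁·p₂) ≈ 1.980 rad (113.4°).
Interpolate at f = 1/2 with slerp weights a = sin((1−f)δ)/sin δ ≈ 0.911, b = sin(fδ)/sin δ ≈ 0.911.
p = a·p₁ + b·p₂ ≈ (0.115, -0.607, -0.786); φ = arcsin(p_z) ≈ -51.81°, λ = atan2(p_y, p_x) ≈ -79.27°.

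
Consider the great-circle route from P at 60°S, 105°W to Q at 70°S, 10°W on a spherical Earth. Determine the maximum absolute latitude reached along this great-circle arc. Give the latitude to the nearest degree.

≈ 74°S

The great circle lies in the plane with unit normal n̂ = (p₁ × p₂)/|p₁ × p₂|.
Here n̂_z ≈ +0.283; the vertex latitude is φ_max = arccos|n̂_z| ≈ 73.5°.
Check via Clairaut: cos φ_max = |cos φ₁| · sin C = cos(60.0°)·sin(145.5°) ≈ 0.283, again giving ≈ 73.5°.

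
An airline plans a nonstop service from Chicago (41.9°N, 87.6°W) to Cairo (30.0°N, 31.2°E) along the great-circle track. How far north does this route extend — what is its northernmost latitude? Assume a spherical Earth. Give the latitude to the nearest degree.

The great circle lies in the plane with unit normal n̂ = (p₁ × p₂)/|p₁ × p₂|.
Here n̂_z ≈ +0.565; the vertex latitude is φ_max = arccos|n̂_z| ≈ 55.6°.

≈ 56°N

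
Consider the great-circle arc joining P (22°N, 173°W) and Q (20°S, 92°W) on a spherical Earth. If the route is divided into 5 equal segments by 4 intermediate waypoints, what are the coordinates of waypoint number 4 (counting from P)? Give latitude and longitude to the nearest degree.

Convert each endpoint to a unit vector on the sphere (x = cos φ cos λ, y = cos φ sin λ, z = sin φ).
The central angle between the endpoints is δ = arccos(p₁·p₂) ≈ 1.563 rad (89.5°).
Interpolate at f = 4/5 with slerp weights a = sin((1−f)δ)/sin δ ≈ 0.307, b = sin(fδ)/sin δ ≈ 0.949.
p = a·p₁ + b·p₂ ≈ (-0.314, -0.926, -0.209); φ = arcsin(p_z) ≈ -12.09°, λ = atan2(p_y, p_x) ≈ -108.74°.

≈ (12°S, 109°W)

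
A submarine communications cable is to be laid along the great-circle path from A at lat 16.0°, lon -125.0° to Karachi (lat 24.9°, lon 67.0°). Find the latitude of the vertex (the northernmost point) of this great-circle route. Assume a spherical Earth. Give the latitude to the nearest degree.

≈ 74°

The great circle lies in the plane with unit normal n̂ = (p₁ × p₂)/|p₁ × p₂|.
Here n̂_z ≈ -0.268; the vertex latitude is φ_max = arccos|n̂_z| ≈ 74.4°.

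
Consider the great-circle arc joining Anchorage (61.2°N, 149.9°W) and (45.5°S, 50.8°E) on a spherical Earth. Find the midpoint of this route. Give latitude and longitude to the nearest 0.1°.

≈ (28.3°N, 85.0°E)

The haversine formula gives a central angle δ ≈ 2.796 rad (160.2°) between the endpoints.
Interpolate at f = 1/2 with slerp weights a = sin((1−f)δ)/sin δ ≈ 2.908, b = sin(fδ)/sin δ ≈ 2.908.
p = a·p₁ + b·p₂ ≈ (0.076, 0.877, 0.474); φ = arcsin(p_z) ≈ 28.31°, λ = atan2(p_y, p_x) ≈ 85.03°.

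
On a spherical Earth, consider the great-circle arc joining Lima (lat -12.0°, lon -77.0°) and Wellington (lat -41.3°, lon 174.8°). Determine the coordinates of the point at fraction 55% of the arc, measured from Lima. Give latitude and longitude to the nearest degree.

The haversine formula gives a central angle δ ≈ 1.663 rad (95.3°) between the endpoints.
Interpolate at f = 0.55 with slerp weights a = sin((1−f)δ)/sin δ ≈ 0.683, b = sin(fδ)/sin δ ≈ 0.796.
p = a·p₁ + b·p₂ ≈ (-0.445, -0.597, -0.667); φ = arcsin(p_z) ≈ -41.86°, λ = atan2(p_y, p_x) ≈ -126.70°.

≈ lat -42°, lon -127°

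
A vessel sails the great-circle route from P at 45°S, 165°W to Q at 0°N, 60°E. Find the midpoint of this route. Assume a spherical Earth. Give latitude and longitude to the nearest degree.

Convert each endpoint to a unit vector on the sphere (x = cos φ cos λ, y = cos φ sin λ, z = sin φ).
The central angle between the endpoints is δ = arccos(p₁·p₂) ≈ 2.094 rad (120.0°).
Interpolate at f = 1/2 with slerp weights a = sin((1−f)δ)/sin δ ≈ 1.000, b = sin(fδ)/sin δ ≈ 1.000.
p = a·p₁ + b·p₂ ≈ (-0.183, 0.683, -0.707); φ = arcsin(p_z) ≈ -45.00°, λ = atan2(p_y, p_x) ≈ 105.00°.

≈ 45°S, 105°E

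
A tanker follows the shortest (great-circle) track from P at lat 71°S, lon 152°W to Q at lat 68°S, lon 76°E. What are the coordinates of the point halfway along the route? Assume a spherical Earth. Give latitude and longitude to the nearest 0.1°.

≈ lat 81.2°S, lon 133.1°E

Convert each endpoint to a unit vector on the sphere (x = cos φ cos λ, y = cos φ sin λ, z = sin φ).
The central angle between the endpoints is δ = arccos(p₁·p₂) ≈ 0.652 rad (37.3°).
Interpolate at f = 1/2 with slerp weights a = sin((1−f)δ)/sin δ ≈ 0.528, b = sin(fδ)/sin δ ≈ 0.528.
p = a·p₁ + b·p₂ ≈ (-0.104, 0.111, -0.988); φ = arcsin(p_z) ≈ -81.25°, λ = atan2(p_y, p_x) ≈ 133.06°.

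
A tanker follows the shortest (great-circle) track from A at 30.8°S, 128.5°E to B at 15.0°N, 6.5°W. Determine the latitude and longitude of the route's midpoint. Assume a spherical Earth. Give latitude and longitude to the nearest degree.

≈ 20°S, 53°E

Convert each endpoint to a unit vector on the sphere (x = cos φ cos λ, y = cos φ sin λ, z = sin φ).
The central angle between the endpoints is δ = arccos(p₁·p₂) ≈ 2.373 rad (136.0°).
Interpolate at f = 1/2 with slerp weights a = sin((1−f)δ)/sin δ ≈ 1.334, b = sin(fδ)/sin δ ≈ 1.334.
p = a·p₁ + b·p₂ ≈ (0.567, 0.751, -0.338); φ = arcsin(p_z) ≈ -19.75°, λ = atan2(p_y, p_x) ≈ 52.95°.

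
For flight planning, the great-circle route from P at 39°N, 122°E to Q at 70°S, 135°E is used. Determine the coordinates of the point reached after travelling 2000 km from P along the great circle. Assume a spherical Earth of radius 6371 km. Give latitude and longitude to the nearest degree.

≈ 21°N, 124°E

Convert each endpoint to a unit vector on the sphere (x = cos φ cos λ, y = cos φ sin λ, z = sin φ).
The central angle between the endpoints is δ = arccos(p₁·p₂) ≈ 1.910 rad (109.4°). The total great-circle distance is δ·R ≈ 1.910 × 6371 ≈ 12166 km, so the target fraction is f = 2000/12166 ≈ 0.164.
Interpolate at f ≈ 0.164 with slerp weights a = sin((1−f)δ)/sin δ ≈ 1.060, b = sin(fδ)/sin δ ≈ 0.327.
p = a·p₁ + b·p₂ ≈ (-0.516, 0.778, 0.359); φ = arcsin(p_z) ≈ 21.06°, λ = atan2(p_y, p_x) ≈ 123.55°.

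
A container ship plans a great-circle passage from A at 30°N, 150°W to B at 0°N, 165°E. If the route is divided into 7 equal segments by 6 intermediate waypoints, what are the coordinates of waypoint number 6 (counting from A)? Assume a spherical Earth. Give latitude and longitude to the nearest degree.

The haversine formula gives a central angle δ ≈ 0.912 rad (52.2°) between the endpoints.
Interpolate at f = 6/7 with slerp weights a = sin((1−f)δ)/sin δ ≈ 0.164, b = sin(fδ)/sin δ ≈ 0.891.
p = a·p₁ + b·p₂ ≈ (-0.984, 0.159, 0.082); φ = arcsin(p_z) ≈ 4.71°, λ = atan2(p_y, p_x) ≈ 170.79°.

≈ 5°N, 171°E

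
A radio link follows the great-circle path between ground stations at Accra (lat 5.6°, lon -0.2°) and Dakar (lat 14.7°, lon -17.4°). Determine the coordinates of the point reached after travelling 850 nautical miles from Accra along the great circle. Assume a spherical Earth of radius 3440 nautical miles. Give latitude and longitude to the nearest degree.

From cos δ = sin φ₁ sin φ₂ + cos φ₁ cos φ₂ cos Δλ, the central angle is δ ≈ 0.335 rad (19.2°). The total great-circle distance is δ·R ≈ 0.335 × 3440 ≈ 1153 nmi, so the target fraction is f = 850/1153 ≈ 0.737.
Interpolate at f ≈ 0.737 with slerp weights a = sin((1−f)δ)/sin δ ≈ 0.267, b = sin(fδ)/sin δ ≈ 0.744.
p = a·p₁ + b·p₂ ≈ (0.952, -0.216, 0.215); φ = arcsin(p_z) ≈ 12.40°, λ = atan2(p_y, p_x) ≈ -12.78°.

≈ lat 12°, lon -13°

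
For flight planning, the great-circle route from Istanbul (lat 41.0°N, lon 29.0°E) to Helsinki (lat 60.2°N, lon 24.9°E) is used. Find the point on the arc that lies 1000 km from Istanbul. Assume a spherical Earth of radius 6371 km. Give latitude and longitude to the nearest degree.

≈ lat 50°N, lon 28°E

The haversine formula gives a central angle δ ≈ 0.338 rad (19.4°) between the endpoints. The total great-circle distance is δ·R ≈ 0.338 × 6371 ≈ 2153 km, so the target fraction is f = 1000/2153 ≈ 0.464.
Interpolate at f ≈ 0.464 with slerp weights a = sin((1−f)δ)/sin δ ≈ 0.543, b = sin(fδ)/sin δ ≈ 0.471.
p = a·p₁ + b·p₂ ≈ (0.571, 0.297, 0.765); φ = arcsin(p_z) ≈ 49.93°, λ = atan2(p_y, p_x) ≈ 27.51°.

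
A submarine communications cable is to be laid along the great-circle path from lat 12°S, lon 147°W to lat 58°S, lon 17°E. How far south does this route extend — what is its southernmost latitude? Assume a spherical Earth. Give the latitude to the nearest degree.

The great circle lies in the plane with unit normal n̂ = (p₁ × p₂)/|p₁ × p₂|.
Here n̂_z ≈ +0.151; the vertex latitude is φ_max = arccos|n̂_z| ≈ 81.3°.
Check via Clairaut: cos φ_max = |cos φ₁| · sin C = cos(12.0°)·sin(171.1°) ≈ 0.151, again giving ≈ 81.3°.

≈ 81°S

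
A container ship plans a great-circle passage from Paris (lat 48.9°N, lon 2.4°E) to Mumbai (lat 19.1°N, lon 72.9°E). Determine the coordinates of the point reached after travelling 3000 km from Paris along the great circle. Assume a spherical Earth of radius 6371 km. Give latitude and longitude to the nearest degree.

≈ lat 42°N, lon 40°E

Convert each endpoint to a unit vector on the sphere (x = cos φ cos λ, y = cos φ sin λ, z = sin φ).
The central angle between the endpoints is δ = arccos(p₁·p₂) ≈ 1.100 rad (63.0°). The total great-circle distance is δ·R ≈ 1.100 × 6371 ≈ 7006 km, so the target fraction is f = 3000/7006 ≈ 0.428.
Interpolate at f ≈ 0.428 with slerp weights a = sin((1−f)δ)/sin δ ≈ 0.660, b = sin(fδ)/sin δ ≈ 0.509.
p = a·p₁ + b·p₂ ≈ (0.575, 0.478, 0.664); φ = arcsin(p_z) ≈ 41.60°, λ = atan2(p_y, p_x) ≈ 39.74°.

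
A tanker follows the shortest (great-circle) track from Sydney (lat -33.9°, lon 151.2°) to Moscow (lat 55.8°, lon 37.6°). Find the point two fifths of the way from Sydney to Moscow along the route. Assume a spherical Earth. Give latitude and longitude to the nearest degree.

From cos δ = sin φ₁ sin φ₂ + cos φ₁ cos φ₂ cos Δλ, the central angle is δ ≈ 2.276 rad (130.4°).
Interpolate at f = 2/5 with slerp weights a = sin((1−f)δ)/sin δ ≈ 1.285, b = sin(fδ)/sin δ ≈ 1.037.
p = a·p₁ + b·p₂ ≈ (-0.473, 0.870, 0.141); φ = arcsin(p_z) ≈ 8.09°, λ = atan2(p_y, p_x) ≈ 118.55°.

≈ lat 8°, lon 119°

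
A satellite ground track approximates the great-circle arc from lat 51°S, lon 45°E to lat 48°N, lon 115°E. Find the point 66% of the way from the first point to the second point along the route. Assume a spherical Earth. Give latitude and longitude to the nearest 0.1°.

Write both endpoints as unit vectors p₁, p₂ with components (cos φ cos λ, cos φ sin λ, sin φ).
The central angle between the endpoints is δ = arccos(p₁·p₂) ≈ 2.019 rad (115.7°).
Interpolate at f = 0.66 with slerp weights a = sin((1−f)δ)/sin δ ≈ 0.703, b = sin(fδ)/sin δ ≈ 1.078.
p = a·p₁ + b·p₂ ≈ (0.008, 0.967, 0.255); φ = arcsin(p_z) ≈ 14.76°, λ = atan2(p_y, p_x) ≈ 89.52°.

≈ lat 14.8°N, lon 89.5°E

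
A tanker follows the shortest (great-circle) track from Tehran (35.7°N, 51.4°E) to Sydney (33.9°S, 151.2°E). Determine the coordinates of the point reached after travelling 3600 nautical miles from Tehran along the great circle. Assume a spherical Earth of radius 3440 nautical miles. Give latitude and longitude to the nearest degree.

Convert each endpoint to a unit vector on the sphere (x = cos φ cos λ, y = cos φ sin λ, z = sin φ).
The central angle between the endpoints is δ = arccos(p₁·p₂) ≈ 2.027 rad (116.1°). The total great-circle distance is δ·R ≈ 2.027 × 3440 ≈ 6972 nmi, so the target fraction is f = 3600/6972 ≈ 0.516.
Interpolate at f ≈ 0.516 with slerp weights a = sin((1−f)δ)/sin δ ≈ 0.925, b = sin(fδ)/sin δ ≈ 0.964.
p = a·p₁ + b·p₂ ≈ (-0.233, 0.973, 0.002); φ = arcsin(p_z) ≈ 0.12°, λ = atan2(p_y, p_x) ≈ 103.45°.

≈ 0°N, 103°E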